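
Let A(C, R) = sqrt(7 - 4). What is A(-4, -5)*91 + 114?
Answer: 114 + 91*sqrt(3) ≈ 271.62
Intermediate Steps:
A(C, R) = sqrt(3)
A(-4, -5)*91 + 114 = sqrt(3)*91 + 114 = 91*sqrt(3) + 114 = 114 + 91*sqrt(3)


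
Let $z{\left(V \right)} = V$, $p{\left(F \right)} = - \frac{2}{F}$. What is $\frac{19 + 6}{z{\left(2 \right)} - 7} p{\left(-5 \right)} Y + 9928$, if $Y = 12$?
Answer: $9904$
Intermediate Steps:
$\frac{19 + 6}{z{\left(2 \right)} - 7} p{\left(-5 \right)} Y + 9928 = \frac{19 + 6}{2 - 7} \left(- \frac{2}{-5}\right) 12 + 9928 = \frac{25}{2 - 7} \left(\left(-2\right) \left(- \frac{1}{5}\right)\right) 12 + 9928 = \frac{25}{-5} \cdot \frac{2}{5} \cdot 12 + 9928 = 25 \left(- \frac{1}{5}\right) \frac{2}{5} \cdot 12 + 9928 = \left(-5\right) \frac{2}{5} \cdot 12 + 9928 = \left(-2\right) 12 + 9928 = -24 + 9928 = 9904$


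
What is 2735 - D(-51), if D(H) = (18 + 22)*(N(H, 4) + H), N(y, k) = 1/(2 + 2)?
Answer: 4765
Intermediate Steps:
N(y, k) = ¼ (N(y, k) = 1/4 = ¼)
D(H) = 10 + 40*H (D(H) = (18 + 22)*(¼ + H) = 40*(¼ + H) = 10 + 40*H)
2735 - D(-51) = 2735 - (10 + 40*(-51)) = 2735 - (10 - 2040) = 2735 - 1*(-2030) = 2735 + 2030 = 4765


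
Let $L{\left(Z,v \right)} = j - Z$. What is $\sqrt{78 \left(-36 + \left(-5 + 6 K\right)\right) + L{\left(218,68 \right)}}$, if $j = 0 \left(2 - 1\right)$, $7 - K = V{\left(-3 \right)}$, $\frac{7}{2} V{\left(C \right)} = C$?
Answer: $\frac{2 \sqrt{3199}}{7} \approx 16.16$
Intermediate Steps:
$V{\left(C \right)} = \frac{2 C}{7}$
$K = \frac{55}{7}$ ($K = 7 - \frac{2}{7} \left(-3\right) = 7 - - \frac{6}{7} = 7 + \frac{6}{7} = \frac{55}{7} \approx 7.8571$)
$j = 0$ ($j = 0 \cdot 1 = 0$)
$L{\left(Z,v \right)} = - Z$ ($L{\left(Z,v \right)} = 0 - Z = - Z$)
$\sqrt{78 \left(-36 + \left(-5 + 6 K\right)\right) + L{\left(218,68 \right)}} = \sqrt{78 \left(-36 + \left(-5 + 6 \cdot \frac{55}{7}\right)\right) - 218} = \sqrt{78 \left(-36 + \left(-5 + \frac{330}{7}\right)\right) - 218} = \sqrt{78 \left(-36 + \frac{295}{7}\right) - 218} = \sqrt{78 \cdot \frac{43}{7} - 218} = \sqrt{\frac{3354}{7} - 218} = \sqrt{\frac{1828}{7}} = \frac{2 \sqrt{3199}}{7}$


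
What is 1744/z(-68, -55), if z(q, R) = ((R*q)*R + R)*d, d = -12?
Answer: 436/617265 ≈ 0.00070634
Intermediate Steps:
z(q, R) = -12*R - 12*q*R**2 (z(q, R) = ((R*q)*R + R)*(-12) = (q*R**2 + R)*(-12) = (R + q*R**2)*(-12) = -12*R - 12*q*R**2)
1744/z(-68, -55) = 1744/((-12*(-55)*(1 - 55*(-68)))) = 1744/((-12*(-55)*(1 + 3740))) = 1744/((-12*(-55)*3741)) = 1744/2469060 = 1744*(1/2469060) = 436/617265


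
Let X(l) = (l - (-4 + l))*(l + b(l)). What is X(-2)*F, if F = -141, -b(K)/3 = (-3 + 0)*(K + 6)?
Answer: -19176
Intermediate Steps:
b(K) = 54 + 9*K (b(K) = -3*(-3 + 0)*(K + 6) = -(-9)*(6 + K) = -3*(-18 - 3*K) = 54 + 9*K)
X(l) = 216 + 40*l (X(l) = (l - (-4 + l))*(l + (54 + 9*l)) = (l + (4 - l))*(54 + 10*l) = 4*(54 + 10*l) = 216 + 40*l)
X(-2)*F = (216 + 40*(-2))*(-141) = (216 - 80)*(-141) = 136*(-141) = -19176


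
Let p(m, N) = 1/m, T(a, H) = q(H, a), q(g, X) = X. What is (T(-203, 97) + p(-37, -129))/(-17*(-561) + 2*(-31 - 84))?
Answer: -7512/344359 ≈ -0.021814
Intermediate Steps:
T(a, H) = a
(T(-203, 97) + p(-37, -129))/(-17*(-561) + 2*(-31 - 84)) = (-203 + 1/(-37))/(-17*(-561) + 2*(-31 - 84)) = (-203 - 1/37)/(9537 + 2*(-115)) = -7512/(37*(9537 - 230)) = -7512/37/9307 = -7512/37*1/9307 = -7512/344359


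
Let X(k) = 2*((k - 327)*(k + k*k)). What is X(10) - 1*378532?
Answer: -448272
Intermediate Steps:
X(k) = 2*(-327 + k)*(k + k**2) (X(k) = 2*((-327 + k)*(k + k**2)) = 2*(-327 + k)*(k + k**2))
X(10) - 1*378532 = 2*10*(-327 + 10**2 - 326*10) - 1*378532 = 2*10*(-327 + 100 - 3260) - 378532 = 2*10*(-3487) - 378532 = -69740 - 378532 = -448272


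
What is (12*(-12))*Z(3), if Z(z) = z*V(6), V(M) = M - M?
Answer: 0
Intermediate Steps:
V(M) = 0
Z(z) = 0 (Z(z) = z*0 = 0)
(12*(-12))*Z(3) = (12*(-12))*0 = -144*0 = 0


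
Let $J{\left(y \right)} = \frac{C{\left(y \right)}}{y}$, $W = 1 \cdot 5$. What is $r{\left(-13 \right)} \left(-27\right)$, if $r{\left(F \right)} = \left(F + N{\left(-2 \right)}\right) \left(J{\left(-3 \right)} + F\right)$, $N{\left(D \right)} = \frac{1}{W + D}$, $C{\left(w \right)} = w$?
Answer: $-4104$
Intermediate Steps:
$W = 5$
$J{\left(y \right)} = 1$ ($J{\left(y \right)} = \frac{y}{y} = 1$)
$N{\left(D \right)} = \frac{1}{5 + D}$
$r{\left(F \right)} = \left(1 + F\right) \left(\frac{1}{3} + F\right)$ ($r{\left(F \right)} = \left(F + \frac{1}{5 - 2}\right) \left(1 + F\right) = \left(F + \frac{1}{3}\right) \left(1 + F\right) = \left(\frac{1}{3} + F\right) \left(1 + F\right) = \left(1 + F\right) \left(\frac{1}{3} + F\right)$)
$r{\left(-13 \right)} \left(-27\right) = \left(\frac{1}{3} + \left(-13\right)^{2} + \frac{4}{3} \left(-13\right)\right) \left(-27\right) = \left(\frac{1}{3} + 169 - \frac{52}{3}\right) \left(-27\right) = 152 \left(-27\right) = -4104$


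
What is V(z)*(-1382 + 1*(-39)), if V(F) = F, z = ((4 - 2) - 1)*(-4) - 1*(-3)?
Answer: 1421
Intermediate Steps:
z = -1 (z = (2 - 1)*(-4) + 3 = 1*(-4) + 3 = -4 + 3 = -1)
V(z)*(-1382 + 1*(-39)) = -(-1382 + 1*(-39)) = -(-1382 - 39) = -1*(-1421) = 1421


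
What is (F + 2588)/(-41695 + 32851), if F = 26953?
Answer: -9847/2948 ≈ -3.3402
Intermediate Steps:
(F + 2588)/(-41695 + 32851) = (26953 + 2588)/(-41695 + 32851) = 29541/(-8844) = 29541*(-1/8844) = -9847/2948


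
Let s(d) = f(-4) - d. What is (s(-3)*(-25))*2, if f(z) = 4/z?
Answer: -100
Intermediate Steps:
s(d) = -1 - d (s(d) = 4/(-4) - d = 4*(-¼) - d = -1 - d)
(s(-3)*(-25))*2 = ((-1 - 1*(-3))*(-25))*2 = ((-1 + 3)*(-25))*2 = (2*(-25))*2 = -50*2 = -100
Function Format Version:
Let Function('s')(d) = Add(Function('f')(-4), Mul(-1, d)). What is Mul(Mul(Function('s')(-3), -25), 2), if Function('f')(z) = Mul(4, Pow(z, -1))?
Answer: -100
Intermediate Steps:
Function('s')(d) = Add(-1, Mul(-1, d)) (Function('s')(d) = Add(Mul(4, Pow(-4, -1)), Mul(-1, d)) = Add(Mul(4, Rational(-1, 4)), Mul(-1, d)) = Add(-1, Mul(-1, d)))
Mul(Mul(Function('s')(-3), -25), 2) = Mul(Mul(Add(-1, Mul(-1, -3)), -25), 2) = Mul(Mul(Add(-1, 3), -25), 2) = Mul(Mul(2, -25), 2) = Mul(-50, 2) = -100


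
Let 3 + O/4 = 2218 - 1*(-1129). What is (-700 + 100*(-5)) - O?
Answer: -14576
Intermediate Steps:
O = 13376 (O = -12 + 4*(2218 - 1*(-1129)) = -12 + 4*(2218 + 1129) = -12 + 4*3347 = -12 + 13388 = 13376)
(-700 + 100*(-5)) - O = (-700 + 100*(-5)) - 1*13376 = (-700 - 500) - 13376 = -1200 - 13376 = -14576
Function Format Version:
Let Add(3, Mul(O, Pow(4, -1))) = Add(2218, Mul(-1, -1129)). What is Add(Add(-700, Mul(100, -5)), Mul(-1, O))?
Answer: -14576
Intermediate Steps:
O = 13376 (O = Add(-12, Mul(4, Add(2218, Mul(-1, -1129)))) = Add(-12, Mul(4, Add(2218, 1129))) = Add(-12, Mul(4, 3347)) = Add(-12, 13388) = 13376)
Add(Add(-700, Mul(100, -5)), Mul(-1, O)) = Add(Add(-700, Mul(100, -5)), Mul(-1, 13376)) = Add(Add(-700, -500), -13376) = Add(-1200, -13376) = -14576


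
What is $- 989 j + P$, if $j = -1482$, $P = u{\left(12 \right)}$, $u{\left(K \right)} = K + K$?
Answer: $1465722$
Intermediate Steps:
$u{\left(K \right)} = 2 K$
$P = 24$ ($P = 2 \cdot 12 = 24$)
$- 989 j + P = \left(-989\right) \left(-1482\right) + 24 = 1465698 + 24 = 1465722$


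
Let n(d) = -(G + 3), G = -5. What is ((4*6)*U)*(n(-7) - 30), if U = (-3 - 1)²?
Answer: -10752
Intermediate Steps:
U = 16 (U = (-4)² = 16)
n(d) = 2 (n(d) = -(-5 + 3) = -1*(-2) = 2)
((4*6)*U)*(n(-7) - 30) = ((4*6)*16)*(2 - 30) = (24*16)*(-28) = 384*(-28) = -10752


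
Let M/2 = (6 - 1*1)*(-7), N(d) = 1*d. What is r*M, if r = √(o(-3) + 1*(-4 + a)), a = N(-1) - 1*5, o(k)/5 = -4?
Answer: -70*I*√30 ≈ -383.41*I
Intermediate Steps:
o(k) = -20 (o(k) = 5*(-4) = -20)
N(d) = d
a = -6 (a = -1 - 1*5 = -1 - 5 = -6)
M = -70 (M = 2*((6 - 1*1)*(-7)) = 2*((6 - 1)*(-7)) = 2*(5*(-7)) = 2*(-35) = -70)
r = I*√30 (r = √(-20 + 1*(-4 - 6)) = √(-20 + 1*(-10)) = √(-20 - 10) = √(-30) = I*√30 ≈ 5.4772*I)
r*M = (I*√30)*(-70) = -70*I*√30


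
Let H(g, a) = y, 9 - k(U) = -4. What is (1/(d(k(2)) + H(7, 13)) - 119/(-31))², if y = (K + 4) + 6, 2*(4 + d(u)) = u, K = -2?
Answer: 6558721/423801 ≈ 15.476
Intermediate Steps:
k(U) = 13 (k(U) = 9 - 1*(-4) = 9 + 4 = 13)
d(u) = -4 + u/2
y = 8 (y = (-2 + 4) + 6 = 2 + 6 = 8)
H(g, a) = 8
(1/(d(k(2)) + H(7, 13)) - 119/(-31))² = (1/((-4 + (½)*13) + 8) - 119/(-31))² = (1/((-4 + 13/2) + 8) - 119*(-1/31))² = (1/(5/2 + 8) + 119/31)² = (1/(21/2) + 119/31)² = (2/21 + 119/31)² = (2561/651)² = 6558721/423801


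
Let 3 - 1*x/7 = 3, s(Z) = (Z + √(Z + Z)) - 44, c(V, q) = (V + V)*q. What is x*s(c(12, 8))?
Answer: 0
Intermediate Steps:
c(V, q) = 2*V*q (c(V, q) = (2*V)*q = 2*V*q)
s(Z) = -44 + Z + √2*√Z (s(Z) = (Z + √(2*Z)) - 44 = (Z + √2*√Z) - 44 = -44 + Z + √2*√Z)
x = 0 (x = 21 - 7*3 = 21 - 21 = 0)
x*s(c(12, 8)) = 0*(-44 + 2*12*8 + √2*√(2*12*8)) = 0*(-44 + 192 + √2*√192) = 0*(-44 + 192 + √2*(8*√3)) = 0*(-44 + 192 + 8*√6) = 0*(148 + 8*√6) = 0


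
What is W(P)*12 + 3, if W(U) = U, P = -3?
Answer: -33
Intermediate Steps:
W(P)*12 + 3 = -3*12 + 3 = -36 + 3 = -33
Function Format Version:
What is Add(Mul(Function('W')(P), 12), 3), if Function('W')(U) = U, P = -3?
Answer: -33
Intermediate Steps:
Add(Mul(Function('W')(P), 12), 3) = Add(Mul(-3, 12), 3) = Add(-36, 3) = -33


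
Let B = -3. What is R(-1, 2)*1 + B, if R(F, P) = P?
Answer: -1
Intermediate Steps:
R(-1, 2)*1 + B = 2*1 - 3 = 2 - 3 = -1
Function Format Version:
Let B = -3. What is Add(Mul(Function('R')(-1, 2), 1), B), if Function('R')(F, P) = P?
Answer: -1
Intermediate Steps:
Add(Mul(Function('R')(-1, 2), 1), B) = Add(Mul(2, 1), -3) = Add(2, -3) = -1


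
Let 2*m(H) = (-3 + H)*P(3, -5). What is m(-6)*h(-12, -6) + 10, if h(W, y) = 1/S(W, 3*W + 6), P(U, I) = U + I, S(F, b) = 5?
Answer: 59/5 ≈ 11.800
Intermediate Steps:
P(U, I) = I + U
h(W, y) = ⅕ (h(W, y) = 1/5 = ⅕)
m(H) = 3 - H (m(H) = ((-3 + H)*(-5 + 3))/2 = ((-3 + H)*(-2))/2 = (6 - 2*H)/2 = 3 - H)
m(-6)*h(-12, -6) + 10 = (3 - 1*(-6))*(⅕) + 10 = (3 + 6)*(⅕) + 10 = 9*(⅕) + 10 = 9/5 + 10 = 59/5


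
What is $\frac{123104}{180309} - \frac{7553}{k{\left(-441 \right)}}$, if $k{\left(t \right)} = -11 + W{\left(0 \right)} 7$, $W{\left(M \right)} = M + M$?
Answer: $\frac{1363228021}{1983399} \approx 687.32$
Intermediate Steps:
$W{\left(M \right)} = 2 M$
$k{\left(t \right)} = -11$ ($k{\left(t \right)} = -11 + 2 \cdot 0 \cdot 7 = -11 + 0 \cdot 7 = -11 + 0 = -11$)
$\frac{123104}{180309} - \frac{7553}{k{\left(-441 \right)}} = \frac{123104}{180309} - \frac{7553}{-11} = 123104 \cdot \frac{1}{180309} - - \frac{7553}{11} = \frac{123104}{180309} + \frac{7553}{11} = \frac{1363228021}{1983399}$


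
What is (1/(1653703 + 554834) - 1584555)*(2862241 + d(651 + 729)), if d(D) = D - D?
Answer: -10016550757500702194/2208537 ≈ -4.5354e+12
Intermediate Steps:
d(D) = 0
(1/(1653703 + 554834) - 1584555)*(2862241 + d(651 + 729)) = (1/(1653703 + 554834) - 1584555)*(2862241 + 0) = (1/2208537 - 1584555)*2862241 = -3499548346034/2208537*2862241 = -10016550757500702194/2208537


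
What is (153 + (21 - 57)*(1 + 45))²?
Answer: 2259009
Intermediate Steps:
(153 + (21 - 57)*(1 + 45))² = (153 - 36*46)² = (153 - 1656)² = (-1503)² = 2259009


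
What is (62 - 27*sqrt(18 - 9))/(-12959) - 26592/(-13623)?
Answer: 114954855/58846819 ≈ 1.9535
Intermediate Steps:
(62 - 27*sqrt(18 - 9))/(-12959) - 26592/(-13623) = (62 - 27*sqrt(9))*(-1/12959) - 26592*(-1/13623) = (62 - 27*3)*(-1/12959) + 8864/4541 = (62 - 81)*(-1/12959) + 8864/4541 = -19*(-1/12959) + 8864/4541 = 19/12959 + 8864/4541 = 114954855/58846819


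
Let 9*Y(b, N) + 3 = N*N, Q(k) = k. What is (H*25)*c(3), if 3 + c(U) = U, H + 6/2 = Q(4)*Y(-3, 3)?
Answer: 0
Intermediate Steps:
Y(b, N) = -⅓ + N²/9 (Y(b, N) = -⅓ + (N*N)/9 = -⅓ + N²/9)
H = -⅓ (H = -3 + 4*(-⅓ + (⅑)*3²) = -3 + 4*(-⅓ + (⅑)*9) = -3 + 4*(-⅓ + 1) = -3 + 4*(⅔) = -3 + 8/3 = -⅓ ≈ -0.33333)
c(U) = -3 + U
(H*25)*c(3) = (-⅓*25)*(-3 + 3) = -25/3*0 = 0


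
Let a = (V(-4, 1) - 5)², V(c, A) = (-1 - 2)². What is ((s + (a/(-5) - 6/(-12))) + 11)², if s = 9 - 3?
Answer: 20449/100 ≈ 204.49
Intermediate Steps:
s = 6
V(c, A) = 9 (V(c, A) = (-3)² = 9)
a = 16 (a = (9 - 5)² = 4² = 16)
((s + (a/(-5) - 6/(-12))) + 11)² = ((6 + (16/(-5) - 6/(-12))) + 11)² = ((6 + (16*(-⅕) - 6*(-1/12))) + 11)² = ((6 + (-16/5 + ½)) + 11)² = ((6 - 27/10) + 11)² = (33/10 + 11)² = (143/10)² = 20449/100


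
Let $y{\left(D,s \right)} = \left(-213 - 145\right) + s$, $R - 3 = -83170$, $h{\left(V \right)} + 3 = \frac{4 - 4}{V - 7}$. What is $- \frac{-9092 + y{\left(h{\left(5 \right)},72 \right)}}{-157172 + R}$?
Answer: $- \frac{3126}{80113} \approx -0.03902$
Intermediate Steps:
$h{\left(V \right)} = -3$ ($h{\left(V \right)} = -3 + \frac{4 - 4}{V - 7} = -3 + \frac{0}{-7 + V} = -3 + 0 = -3$)
$R = -83167$ ($R = 3 - 83170 = -83167$)
$y{\left(D,s \right)} = -358 + s$
$- \frac{-9092 + y{\left(h{\left(5 \right)},72 \right)}}{-157172 + R} = - \frac{-9092 + \left(-358 + 72\right)}{-157172 - 83167} = - \frac{-9092 - 286}{-240339} = - \frac{\left(-9378\right) \left(-1\right)}{240339} = \left(-1\right) \frac{3126}{80113} = - \frac{3126}{80113}$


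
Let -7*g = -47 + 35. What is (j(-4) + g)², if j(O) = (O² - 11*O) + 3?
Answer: 205209/49 ≈ 4187.9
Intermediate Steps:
j(O) = 3 + O² - 11*O
g = 12/7 (g = -(-47 + 35)/7 = -⅐*(-12) = 12/7 ≈ 1.7143)
(j(-4) + g)² = ((3 + (-4)² - 11*(-4)) + 12/7)² = ((3 + 16 + 44) + 12/7)² = (63 + 12/7)² = (453/7)² = 205209/49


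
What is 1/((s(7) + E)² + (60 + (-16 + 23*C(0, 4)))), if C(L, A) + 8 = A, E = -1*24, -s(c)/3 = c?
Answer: 1/1977 ≈ 0.00050582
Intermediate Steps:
s(c) = -3*c
E = -24
C(L, A) = -8 + A
1/((s(7) + E)² + (60 + (-16 + 23*C(0, 4)))) = 1/((-3*7 - 24)² + (60 + (-16 + 23*(-8 + 4)))) = 1/((-21 - 24)² + (60 + (-16 + 23*(-4)))) = 1/((-45)² + (60 + (-16 - 92))) = 1/(2025 + (60 - 108)) = 1/(2025 - 48) = 1/1977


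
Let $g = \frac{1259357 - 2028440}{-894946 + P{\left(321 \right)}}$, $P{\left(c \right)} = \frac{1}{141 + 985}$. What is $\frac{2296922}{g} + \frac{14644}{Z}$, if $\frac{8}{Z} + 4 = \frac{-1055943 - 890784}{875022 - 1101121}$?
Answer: $\frac{174995896621057359283}{65266299422114} \approx 2.6813 \cdot 10^{6}$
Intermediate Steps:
$P{\left(c \right)} = \frac{1}{1126}$
$g = \frac{288662486}{335903065}$ ($g = \frac{1259357 - 2028440}{-894946 + \frac{1}{1126}} = - \frac{769083}{- \frac{1007709195}{1126}} = \left(-769083\right) \left(- \frac{1126}{1007709195}\right) = \frac{288662486}{335903065} \approx 0.85936$)
$Z = \frac{1808792}{1042331}$ ($Z = \frac{8}{-4 + \frac{-1055943 - 890784}{875022 - 1101121}} = \frac{8}{-4 - \frac{1946727}{-226099}} = \frac{8}{-4 - - \frac{1946727}{226099}} = \frac{8}{-4 + \frac{1946727}{226099}} = \frac{8}{\frac{1042331}{226099}} = 8 \cdot \frac{226099}{1042331} = \frac{1808792}{1042331} \approx 1.7353$)
$\frac{2296922}{g} + \frac{14644}{Z} = \frac{2296922}{\frac{288662486}{335903065}} + \frac{14644}{\frac{1808792}{1042331}} = 2296922 \cdot \frac{335903065}{288662486} + 14644 \cdot \frac{1042331}{1808792} = \frac{385771569932965}{144331243} + \frac{3815973791}{452198} = \frac{174995896621057359283}{65266299422114}$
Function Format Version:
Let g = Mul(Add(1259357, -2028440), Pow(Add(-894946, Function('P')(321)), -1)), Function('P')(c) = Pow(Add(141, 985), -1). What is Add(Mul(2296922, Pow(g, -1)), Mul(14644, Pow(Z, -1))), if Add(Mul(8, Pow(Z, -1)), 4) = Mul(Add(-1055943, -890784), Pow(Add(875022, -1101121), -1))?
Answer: Rational(174995896621057359283, 65266299422114) ≈ 2.6813e+6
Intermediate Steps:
Function('P')(c) = Rational(1, 1126) (Function('P')(c) = Pow(1126, -1) = Rational(1, 1126))
g = Rational(288662486, 335903065) (g = Mul(Add(1259357, -2028440), Pow(Add(-894946, Rational(1, 1126)), -1)) = Mul(-769083, Pow(Rational(-1007709195, 1126), -1)) = Mul(-769083, Rational(-1126, 1007709195)) = Rational(288662486, 335903065) ≈ 0.85936)
Z = Rational(1808792, 1042331) (Z = Mul(8, Pow(Add(-4, Mul(Add(-1055943, -890784), Pow(Add(875022, -1101121), -1))), -1)) = Mul(8, Pow(Add(-4, Mul(-1946727, Pow(-226099, -1))), -1)) = Mul(8, Pow(Add(-4, Mul(-1946727, Rational(-1, 226099))), -1)) = Mul(8, Pow(Add(-4, Rational(1946727, 226099)), -1)) = Mul(8, Pow(Rational(1042331, 226099), -1)) = Mul(8, Rational(226099, 1042331)) = Rational(1808792, 1042331) ≈ 1.7353)
Add(Mul(2296922, Pow(g, -1)), Mul(14644, Pow(Z, -1))) = Add(Mul(2296922, Pow(Rational(288662486, 335903065), -1)), Mul(14644, Pow(Rational(1808792, 1042331), -1))) = Add(Mul(2296922, Rational(335903065, 288662486)), Mul(14644, Rational(1042331, 1808792))) = Add(Rational(385771569932965, 144331243), Rational(3815973791, 452198)) = Rational(174995896621057359283, 65266299422114)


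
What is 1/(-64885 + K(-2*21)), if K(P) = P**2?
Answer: -1/63121 ≈ -1.5843e-5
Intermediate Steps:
1/(-64885 + K(-2*21)) = 1/(-64885 + (-2*21)**2) = 1/(-64885 + (-42)**2) = 1/(-64885 + 1764) = 1/(-63121) = -1/63121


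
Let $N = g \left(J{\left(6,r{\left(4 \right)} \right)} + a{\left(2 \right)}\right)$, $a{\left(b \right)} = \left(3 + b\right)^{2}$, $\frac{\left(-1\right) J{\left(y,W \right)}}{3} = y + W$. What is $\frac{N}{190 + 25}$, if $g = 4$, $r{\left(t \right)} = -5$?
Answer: $\frac{88}{215} \approx 0.4093$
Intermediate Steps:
$J{\left(y,W \right)} = - 3 W - 3 y$ ($J{\left(y,W \right)} = - 3 \left(y + W\right) = - 3 \left(W + y\right) = - 3 W - 3 y$)
$N = 88$ ($N = 4 \left(\left(\left(-3\right) \left(-5\right) - 18\right) + \left(3 + 2\right)^{2}\right) = 4 \left(\left(15 - 18\right) + 5^{2}\right) = 4 \left(-3 + 25\right) = 4 \cdot 22 = 88$)
$\frac{N}{190 + 25} = \frac{1}{190 + 25} \cdot 88 = \frac{1}{215} \cdot 88 = \frac{88}{215}$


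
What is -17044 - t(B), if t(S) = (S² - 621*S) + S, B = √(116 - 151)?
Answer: -17009 + 620*I*√35 ≈ -17009.0 + 3668.0*I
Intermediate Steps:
B = I*√35 (B = √(-35) = I*√35 ≈ 5.9161*I)
t(S) = S² - 620*S
-17044 - t(B) = -17044 - I*√35*(-620 + I*√35)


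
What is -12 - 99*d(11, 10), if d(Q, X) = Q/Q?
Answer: -111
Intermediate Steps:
d(Q, X) = 1
-12 - 99*d(11, 10) = -12 - 99*1 = -12 - 99 = -111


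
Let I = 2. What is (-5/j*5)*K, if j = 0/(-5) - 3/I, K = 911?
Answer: 45550/3 ≈ 15183.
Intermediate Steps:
j = -3/2 (j = 0/(-5) - 3/2 = 0*(-⅕) - 3*½ = 0 - 3/2 = -3/2 ≈ -1.5000)
(-5/j*5)*K = (-5/(-3/2)*5)*911 = (-5*(-2)/3*5)*911 = (-5*(-⅔)*5)*911 = ((10/3)*5)*911 = (50/3)*911 = 45550/3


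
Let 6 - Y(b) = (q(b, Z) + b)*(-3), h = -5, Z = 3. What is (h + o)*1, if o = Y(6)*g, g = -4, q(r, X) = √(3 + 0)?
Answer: -101 - 12*√3 ≈ -121.78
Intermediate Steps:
q(r, X) = √3
Y(b) = 6 + 3*b + 3*√3 (Y(b) = 6 - (√3 + b)*(-3) = 6 - (b + √3)*(-3) = 6 - (-3*b - 3*√3) = 6 + (3*b + 3*√3) = 6 + 3*b + 3*√3)
o = -96 - 12*√3 (o = (6 + 3*6 + 3*√3)*(-4) = (6 + 18 + 3*√3)*(-4) = (24 + 3*√3)*(-4) = -96 - 12*√3 ≈ -116.78)
(h + o)*1 = (-5 + (-96 - 12*√3))*1 = (-101 - 12*√3)*1 = -101 - 12*√3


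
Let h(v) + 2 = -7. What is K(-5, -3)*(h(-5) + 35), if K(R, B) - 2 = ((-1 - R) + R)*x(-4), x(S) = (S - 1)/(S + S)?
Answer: 143/4 ≈ 35.750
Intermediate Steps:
x(S) = (-1 + S)/(2*S) (x(S) = (-1 + S)/((2*S)) = (-1 + S)*(1/(2*S)) = (-1 + S)/(2*S))
h(v) = -9 (h(v) = -2 - 7 = -9)
K(R, B) = 11/8 (K(R, B) = 2 + ((-1 - R) + R)*((½)*(-1 - 4)/(-4)) = 2 - (-1)*(-5)/(2*4) = 2 - 1*5/8 = 2 - 5/8 = 11/8)
K(-5, -3)*(h(-5) + 35) = 11*(-9 + 35)/8 = (11/8)*26 = 143/4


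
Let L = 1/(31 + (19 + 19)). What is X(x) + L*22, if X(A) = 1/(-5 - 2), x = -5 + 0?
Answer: 85/483 ≈ 0.17598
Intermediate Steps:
x = -5
X(A) = -1/7 (X(A) = 1/(-7) = -1/7)
L = 1/69 (L = 1/(31 + 38) = 1/69 ≈ 0.014493)
X(x) + L*22 = -1/7 + (1/69)*22 = -1/7 + 22/69 = 85/483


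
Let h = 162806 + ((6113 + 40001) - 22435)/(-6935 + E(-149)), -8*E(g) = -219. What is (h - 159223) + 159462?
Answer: 9009840313/55261 ≈ 1.6304e+5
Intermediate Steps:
E(g) = 219/8 (E(g) = -⅛*(-219) = 219/8)
h = 8996632934/55261 (h = 162806 + ((6113 + 40001) - 22435)/(-6935 + 219/8) = 162806 + (46114 - 22435)/(-55261/8) = 162806 + 23679*(-8/55261) = 162806 - 189432/55261 = 8996632934/55261 ≈ 1.6280e+5)
(h - 159223) + 159462 = (8996632934/55261 - 159223) + 159462 = 197810731/55261 + 159462 = 9009840313/55261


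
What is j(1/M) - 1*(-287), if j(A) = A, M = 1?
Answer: 288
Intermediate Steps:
j(1/M) - 1*(-287) = 1/1 - 1*(-287) = 1 + 287 = 288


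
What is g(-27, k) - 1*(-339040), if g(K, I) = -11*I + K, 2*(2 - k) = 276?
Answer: 340509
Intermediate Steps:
k = -136 (k = 2 - 1/2*276 = 2 - 138 = -136)
g(K, I) = K - 11*I
g(-27, k) - 1*(-339040) = (-27 - 11*(-136)) - 1*(-339040) = (-27 + 1496) + 339040 = 1469 + 339040 = 340509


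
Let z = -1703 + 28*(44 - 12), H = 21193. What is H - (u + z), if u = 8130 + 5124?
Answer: 8746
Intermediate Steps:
z = -807 (z = -1703 + 28*32 = -1703 + 896 = -807)
u = 13254
H - (u + z) = 21193 - (13254 - 807) = 21193 - 1*12447 = 21193 - 12447 = 8746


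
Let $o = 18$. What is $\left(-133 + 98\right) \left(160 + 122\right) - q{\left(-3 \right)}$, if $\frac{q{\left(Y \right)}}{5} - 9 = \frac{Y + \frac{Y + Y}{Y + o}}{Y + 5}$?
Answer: $- \frac{19813}{2} \approx -9906.5$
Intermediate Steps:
$q{\left(Y \right)} = 45 + \frac{5 \left(Y + \frac{2 Y}{18 + Y}\right)}{5 + Y}$ ($q{\left(Y \right)} = 45 + 5 \frac{Y + \frac{Y + Y}{Y + 18}}{Y + 5} = 45 + 5 \frac{Y + \frac{2 Y}{18 + Y}}{5 + Y} = 45 + \frac{5 \left(Y + \frac{2 Y}{18 + Y}\right)}{5 + Y}$)
$\left(-133 + 98\right) \left(160 + 122\right) - q{\left(-3 \right)} = \left(-133 + 98\right) \left(160 + 122\right) - \frac{5 \left(810 + 10 \left(-3\right)^{2} + 227 \left(-3\right)\right)}{90 + \left(-3\right)^{2} + 23 \left(-3\right)} = \left(-35\right) 282 - \frac{5 \left(810 + 10 \cdot 9 - 681\right)}{90 + 9 - 69} = -9870 - \frac{5 \left(810 + 90 - 681\right)}{30} = -9870 - 5 \cdot \frac{1}{30} \cdot 219 = -9870 - \frac{73}{2} = - \frac{19813}{2}$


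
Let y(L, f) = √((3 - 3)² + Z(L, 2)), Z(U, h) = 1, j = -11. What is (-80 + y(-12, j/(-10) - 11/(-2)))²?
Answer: 6241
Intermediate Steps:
y(L, f) = 1 (y(L, f) = √((3 - 3)² + 1) = √(0² + 1) = √(0 + 1) = √1 = 1)
(-80 + y(-12, j/(-10) - 11/(-2)))² = (-80 + 1)² = (-79)² = 6241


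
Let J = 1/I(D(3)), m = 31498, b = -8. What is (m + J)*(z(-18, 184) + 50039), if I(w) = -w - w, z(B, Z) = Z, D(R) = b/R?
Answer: 25310935533/16 ≈ 1.5819e+9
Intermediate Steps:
D(R) = -8/R
I(w) = -2*w
J = 3/16 (J = 1/(-(-16)/3) = 1/(-2*(-8/3)) = 1/(16/3) = 3/16 ≈ 0.18750)
(m + J)*(z(-18, 184) + 50039) = (31498 + 3/16)*(184 + 50039) = (503971/16)*50223 = 25310935533/16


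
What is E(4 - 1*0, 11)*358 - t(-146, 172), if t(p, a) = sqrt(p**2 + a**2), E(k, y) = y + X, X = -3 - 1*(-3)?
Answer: 3938 - 10*sqrt(509) ≈ 3712.4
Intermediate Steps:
X = 0 (X = -3 + 3 = 0)
E(k, y) = y (E(k, y) = y + 0 = y)
t(p, a) = sqrt(a**2 + p**2)
E(4 - 1*0, 11)*358 - t(-146, 172) = 11*358 - sqrt(172**2 + (-146)**2) = 3938 - sqrt(29584 + 21316) = 3938 - sqrt(50900) = 3938 - 10*sqrt(509)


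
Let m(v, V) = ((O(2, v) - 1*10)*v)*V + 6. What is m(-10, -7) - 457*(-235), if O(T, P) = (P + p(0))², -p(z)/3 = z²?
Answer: 113701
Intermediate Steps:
p(z) = -3*z²
O(T, P) = P² (O(T, P) = (P - 3*0²)² = (P - 3*0)² = (P + 0)² = P²)
m(v, V) = 6 + V*v*(-10 + v²) (m(v, V) = ((v² - 1*10)*v)*V + 6 = ((v² - 10)*v)*V + 6 = ((-10 + v²)*v)*V + 6 = (v*(-10 + v²))*V + 6 = V*v*(-10 + v²) + 6 = 6 + V*v*(-10 + v²))
m(-10, -7) - 457*(-235) = (6 - 7*(-10)³ - 10*(-7)*(-10)) - 457*(-235) = (6 - 7*(-1000) - 700) + 107395 = (6 + 7000 - 700) + 107395 = 6306 + 107395 = 113701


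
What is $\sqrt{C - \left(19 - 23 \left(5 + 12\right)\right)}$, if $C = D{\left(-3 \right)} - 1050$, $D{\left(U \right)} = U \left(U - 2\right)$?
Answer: $i \sqrt{663} \approx 25.749 i$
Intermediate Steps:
$D{\left(U \right)} = U \left(-2 + U\right)$
$C = -1035$ ($C = - 3 \left(-2 - 3\right) - 1050 = \left(-3\right) \left(-5\right) - 1050 = 15 - 1050 = -1035$)
$\sqrt{C - \left(19 - 23 \left(5 + 12\right)\right)} = \sqrt{-1035 - \left(19 - 23 \left(5 + 12\right)\right)} = \sqrt{-1035 + \left(23 \cdot 17 - 19\right)} = \sqrt{-1035 + \left(391 - 19\right)} = \sqrt{-1035 + 372} = \sqrt{-663} = i \sqrt{663}$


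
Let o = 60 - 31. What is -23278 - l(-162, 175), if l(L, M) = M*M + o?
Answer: -53932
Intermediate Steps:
o = 29
l(L, M) = 29 + M**2 (l(L, M) = M*M + 29 = M**2 + 29 = 29 + M**2)
-23278 - l(-162, 175) = -23278 - (29 + 175**2) = -23278 - (29 + 30625) = -23278 - 1*30654 = -23278 - 30654 = -53932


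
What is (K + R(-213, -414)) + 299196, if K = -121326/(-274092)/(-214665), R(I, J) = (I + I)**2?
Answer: 4713626585807939/9806326530 ≈ 4.8067e+5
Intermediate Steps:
R(I, J) = 4*I**2 (R(I, J) = (2*I)**2 = 4*I**2)
K = -20221/9806326530 (K = -121326*(-1/274092)*(-1/214665) = (20221/45682)*(-1/214665) = -20221/9806326530 ≈ -2.0620e-6)
(K + R(-213, -414)) + 299196 = (-20221/9806326530 + 4*(-213)**2) + 299196 = (-20221/9806326530 + 4*45369) + 299196 = (-20221/9806326530 + 181476) + 299196 = 1779612913338059/9806326530 + 299196 = 4713626585807939/9806326530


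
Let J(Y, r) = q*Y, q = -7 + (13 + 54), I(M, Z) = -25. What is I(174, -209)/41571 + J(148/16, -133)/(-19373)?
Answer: -23556230/805354983 ≈ -0.029249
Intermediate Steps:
q = 60 (q = -7 + 67 = 60)
J(Y, r) = 60*Y
I(174, -209)/41571 + J(148/16, -133)/(-19373) = -25/41571 + (60*(148/16))/(-19373) = -25*1/41571 + (60*(148*(1/16)))*(-1/19373) = -25/41571 + (60*(37/4))*(-1/19373) = -25/41571 + 555*(-1/19373) = -25/41571 - 555/19373 = -23556230/805354983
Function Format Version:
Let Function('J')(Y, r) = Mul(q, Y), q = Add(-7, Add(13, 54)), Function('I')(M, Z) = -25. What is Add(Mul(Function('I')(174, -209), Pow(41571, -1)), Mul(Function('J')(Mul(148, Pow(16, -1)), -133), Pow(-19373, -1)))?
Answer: Rational(-23556230, 805354983) ≈ -0.029249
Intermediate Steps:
q = 60 (q = Add(-7, 67) = 60)
Function('J')(Y, r) = Mul(60, Y)
Add(Mul(Function('I')(174, -209), Pow(41571, -1)), Mul(Function('J')(Mul(148, Pow(16, -1)), -133), Pow(-19373, -1))) = Add(Mul(-25, Pow(41571, -1)), Mul(Mul(60, Mul(148, Pow(16, -1))), Pow(-19373, -1))) = Add(Mul(-25, Rational(1, 41571)), Mul(Mul(60, Mul(148, Rational(1, 16))), Rational(-1, 19373))) = Add(Rational(-25, 41571), Mul(Mul(60, Rational(37, 4)), Rational(-1, 19373))) = Add(Rational(-25, 41571), Mul(555, Rational(-1, 19373))) = Add(Rational(-25, 41571), Rational(-555, 19373)) = Rational(-23556230, 805354983)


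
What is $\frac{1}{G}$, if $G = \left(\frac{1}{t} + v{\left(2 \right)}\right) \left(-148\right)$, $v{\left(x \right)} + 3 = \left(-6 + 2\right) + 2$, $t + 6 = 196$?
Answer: $\frac{95}{70226} \approx 0.0013528$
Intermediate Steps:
$t = 190$ ($t = -6 + 196 = 190$)
$v{\left(x \right)} = -5$ ($v{\left(x \right)} = -3 + \left(\left(-6 + 2\right) + 2\right) = -3 + \left(-4 + 2\right) = -3 - 2 = -5$)
$G = \frac{70226}{95}$ ($G = \left(\frac{1}{190} - 5\right) \left(-148\right) = \left(- \frac{949}{190}\right) \left(-148\right) = \frac{70226}{95} \approx 739.22$)
$\frac{1}{G} = \frac{1}{\frac{70226}{95}} = \frac{95}{70226}$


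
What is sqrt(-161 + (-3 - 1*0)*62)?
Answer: I*sqrt(347) ≈ 18.628*I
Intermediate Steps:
sqrt(-161 + (-3 - 1*0)*62) = sqrt(-161 + (-3 + 0)*62) = sqrt(-161 - 3*62) = sqrt(-161 - 186) = sqrt(-347) = I*sqrt(347)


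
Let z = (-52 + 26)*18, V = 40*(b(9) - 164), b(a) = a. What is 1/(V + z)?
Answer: -1/6668 ≈ -0.00014997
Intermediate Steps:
V = -6200 (V = 40*(9 - 164) = 40*(-155) = -6200)
z = -468 (z = -26*18 = -468)
1/(V + z) = 1/(-6200 - 468) = 1/(-6668) = -1/6668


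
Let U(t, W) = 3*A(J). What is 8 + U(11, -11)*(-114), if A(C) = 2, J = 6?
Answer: -676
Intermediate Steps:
U(t, W) = 6 (U(t, W) = 3*2 = 6)
8 + U(11, -11)*(-114) = 8 + 6*(-114) = 8 - 684 = -676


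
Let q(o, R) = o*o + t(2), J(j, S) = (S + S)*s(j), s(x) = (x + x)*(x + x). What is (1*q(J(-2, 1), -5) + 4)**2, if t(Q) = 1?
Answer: 1058841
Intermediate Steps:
s(x) = 4*x**2 (s(x) = (2*x)*(2*x) = 4*x**2)
J(j, S) = 8*S*j**2 (J(j, S) = (S + S)*(4*j**2) = (2*S)*(4*j**2) = 8*S*j**2)
q(o, R) = 1 + o**2 (q(o, R) = o*o + 1 = o**2 + 1 = 1 + o**2)
(1*q(J(-2, 1), -5) + 4)**2 = (1*(1 + (8*1*(-2)**2)**2) + 4)**2 = (1*(1 + (8*1*4)**2) + 4)**2 = (1*(1 + 32**2) + 4)**2 = (1*(1 + 1024) + 4)**2 = (1*1025 + 4)**2 = (1025 + 4)**2 = 1029**2 = 1058841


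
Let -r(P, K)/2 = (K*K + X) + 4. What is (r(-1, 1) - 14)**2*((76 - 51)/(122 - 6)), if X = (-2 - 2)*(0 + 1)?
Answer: 1600/29 ≈ 55.172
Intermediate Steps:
X = -4 (X = -4*1 = -4)
r(P, K) = -2*K**2 (r(P, K) = -2*((K*K - 4) + 4) = -2*((K**2 - 4) + 4) = -2*((-4 + K**2) + 4) = -2*K**2)
(r(-1, 1) - 14)**2*((76 - 51)/(122 - 6)) = (-2*1**2 - 14)**2*((76 - 51)/(122 - 6)) = (-2*1 - 14)**2*(25/116) = (-2 - 14)**2*(25*(1/116)) = (-16)**2*(25/116) = 256*(25/116) = 1600/29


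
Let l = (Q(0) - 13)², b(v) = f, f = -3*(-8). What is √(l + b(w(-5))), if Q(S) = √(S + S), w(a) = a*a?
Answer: √193 ≈ 13.892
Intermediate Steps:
f = 24
w(a) = a²
Q(S) = √2*√S (Q(S) = √(2*S) = √2*√S)
b(v) = 24
l = 169 (l = (√2*√0 - 13)² = (√2*0 - 13)² = (0 - 13)² = (-13)² = 169)
√(l + b(w(-5))) = √(169 + 24) = √193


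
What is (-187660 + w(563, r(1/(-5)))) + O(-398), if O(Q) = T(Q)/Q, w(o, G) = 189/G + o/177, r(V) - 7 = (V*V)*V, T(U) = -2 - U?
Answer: -5776195275811/30784902 ≈ -1.8763e+5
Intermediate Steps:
r(V) = 7 + V**3 (r(V) = 7 + (V*V)*V = 7 + V**2*V = 7 + V**3)
w(o, G) = 189/G + o/177 (w(o, G) = 189/G + o*(1/177) = 189/G + o/177)
O(Q) = (-2 - Q)/Q
(-187660 + w(563, r(1/(-5)))) + O(-398) = (-187660 + (189/(7 + (1/(-5))**3) + (1/177)*563)) + (-2 - 1*(-398))/(-398) = (-187660 + (189/(7 + (-1/5)**3) + 563/177)) - (-2 + 398)/398 = (-187660 + (189/(7 - 1/125) + 563/177)) - 1/398*396 = (-187660 + (189/(874/125) + 563/177)) - 198/199 = (-187660 + (189*(125/874) + 563/177)) - 198/199 = (-187660 + (23625/874 + 563/177)) - 198/199 = (-187660 + 4673687/154698) - 198/199 = -29025952993/154698 - 198/199 = -5776195275811/30784902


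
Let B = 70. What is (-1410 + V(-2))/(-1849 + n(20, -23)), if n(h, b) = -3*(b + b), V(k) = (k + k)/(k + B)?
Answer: 23971/29087 ≈ 0.82411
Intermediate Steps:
V(k) = 2*k/(70 + k) (V(k) = (k + k)/(k + 70) = (2*k)/(70 + k) = 2*k/(70 + k))
n(h, b) = -6*b
(-1410 + V(-2))/(-1849 + n(20, -23)) = (-1410 + 2*(-2)/(70 - 2))/(-1849 - 6*(-23)) = (-1410 + 2*(-2)/68)/(-1849 + 138) = (-1410 + 2*(-2)*(1/68))/(-1711) = (-1410 - 1/17)*(-1/1711) = -23971/17*(-1/1711) = 23971/29087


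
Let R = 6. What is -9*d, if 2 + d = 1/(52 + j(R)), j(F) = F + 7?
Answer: 1161/65 ≈ 17.862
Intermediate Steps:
j(F) = 7 + F
d = -129/65 (d = -2 + 1/(52 + (7 + 6)) = -2 + 1/(52 + 13) = -2 + 1/65 = -129/65 ≈ -1.9846)
-9*d = -9*(-129/65) = 1161/65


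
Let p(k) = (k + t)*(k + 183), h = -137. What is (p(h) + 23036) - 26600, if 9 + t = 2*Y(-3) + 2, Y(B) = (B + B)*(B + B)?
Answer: -6876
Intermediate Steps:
Y(B) = 4*B² (Y(B) = (2*B)*(2*B) = 4*B²)
t = 65 (t = -9 + (2*(4*(-3)²) + 2) = -9 + (2*(4*9) + 2) = -9 + (2*36 + 2) = -9 + (72 + 2) = -9 + 74 = 65)
p(k) = (65 + k)*(183 + k) (p(k) = (k + 65)*(k + 183) = (65 + k)*(183 + k))
(p(h) + 23036) - 26600 = ((11895 + (-137)² + 248*(-137)) + 23036) - 26600 = ((11895 + 18769 - 33976) + 23036) - 26600 = (-3312 + 23036) - 26600 = 19724 - 26600 = -6876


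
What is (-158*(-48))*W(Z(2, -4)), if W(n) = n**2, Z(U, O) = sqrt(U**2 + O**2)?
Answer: 151680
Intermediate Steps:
Z(U, O) = sqrt(O**2 + U**2)
(-158*(-48))*W(Z(2, -4)) = (-158*(-48))*(sqrt((-4)**2 + 2**2))**2 = 7584*(sqrt(16 + 4))**2 = 7584*(sqrt(20))**2 = 7584*(2*sqrt(5))**2 = 7584*20 = 151680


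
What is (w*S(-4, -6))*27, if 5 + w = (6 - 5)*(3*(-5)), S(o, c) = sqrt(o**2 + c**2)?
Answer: -1080*sqrt(13) ≈ -3894.0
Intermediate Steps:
S(o, c) = sqrt(c**2 + o**2)
w = -20 (w = -5 + (6 - 5)*(3*(-5)) = -5 + 1*(-15) = -5 - 15 = -20)
(w*S(-4, -6))*27 = -20*sqrt((-6)**2 + (-4)**2)*27 = -20*sqrt(36 + 16)*27 = -40*sqrt(13)*27 = -1080*sqrt(13)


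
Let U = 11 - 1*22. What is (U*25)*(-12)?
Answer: 3300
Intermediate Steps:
U = -11 (U = 11 - 22 = -11)
(U*25)*(-12) = -11*25*(-12) = -275*(-12) = 3300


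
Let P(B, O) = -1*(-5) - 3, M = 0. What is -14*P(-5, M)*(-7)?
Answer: 196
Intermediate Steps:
P(B, O) = 2 (P(B, O) = 5 - 3 = 2)
-14*P(-5, M)*(-7) = -14*2*(-7) = -28*(-7) = 196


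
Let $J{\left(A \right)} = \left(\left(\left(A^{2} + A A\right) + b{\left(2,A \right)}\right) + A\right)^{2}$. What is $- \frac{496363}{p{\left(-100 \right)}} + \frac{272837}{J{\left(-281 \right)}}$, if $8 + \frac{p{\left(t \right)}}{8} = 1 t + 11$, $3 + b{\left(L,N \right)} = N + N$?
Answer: $\frac{1530837484043275}{2393268368272} \approx 639.64$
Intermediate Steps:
$b{\left(L,N \right)} = -3 + 2 N$ ($b{\left(L,N \right)} = -3 + \left(N + N\right) = -3 + 2 N$)
$p{\left(t \right)} = 24 + 8 t$ ($p{\left(t \right)} = -64 + 8 \left(1 t + 11\right) = -64 + 8 \left(t + 11\right) = -64 + 8 \left(11 + t\right) = -64 + \left(88 + 8 t\right) = 24 + 8 t$)
$J{\left(A \right)} = \left(-3 + 2 A^{2} + 3 A\right)^{2}$ ($J{\left(A \right)} = \left(\left(\left(A^{2} + A A\right) + \left(-3 + 2 A\right)\right) + A\right)^{2} = \left(\left(\left(A^{2} + A^{2}\right) + \left(-3 + 2 A\right)\right) + A\right)^{2} = \left(\left(2 A^{2} + \left(-3 + 2 A\right)\right) + A\right)^{2} = \left(\left(-3 + 2 A + 2 A^{2}\right) + A\right)^{2} = \left(-3 + 2 A^{2} + 3 A\right)^{2}$)
$- \frac{496363}{p{\left(-100 \right)}} + \frac{272837}{J{\left(-281 \right)}} = - \frac{496363}{24 + 8 \left(-100\right)} + \frac{272837}{\left(-3 + 2 \left(-281\right)^{2} + 3 \left(-281\right)\right)^{2}} = - \frac{496363}{24 - 800} + \frac{272837}{\left(-3 + 2 \cdot 78961 - 843\right)^{2}} = - \frac{496363}{-776} + \frac{272837}{\left(-3 + 157922 - 843\right)^{2}} = \left(-496363\right) \left(- \frac{1}{776}\right) + \frac{272837}{157076^{2}} = \frac{496363}{776} + \frac{272837}{24672869776} = \frac{1530837484043275}{2393268368272}$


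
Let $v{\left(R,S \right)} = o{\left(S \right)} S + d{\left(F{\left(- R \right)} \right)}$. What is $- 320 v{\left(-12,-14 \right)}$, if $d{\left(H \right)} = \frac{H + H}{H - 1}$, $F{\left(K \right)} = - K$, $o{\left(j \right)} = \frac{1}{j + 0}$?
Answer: $- \frac{11840}{13} \approx -910.77$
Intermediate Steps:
$o{\left(j \right)} = \frac{1}{j}$
$d{\left(H \right)} = \frac{2 H}{-1 + H}$
$v{\left(R,S \right)} = 1 + \frac{2 R}{-1 + R}$ ($v{\left(R,S \right)} = \frac{S}{S} + \frac{2 \left(- \left(-1\right) R\right)}{-1 - - R} = 1 + \frac{2 R}{-1 + R}$)
$- 320 v{\left(-12,-14 \right)} = - 320 \frac{-1 + 3 \left(-12\right)}{-1 - 12} = - 320 \frac{-1 - 36}{-13} = - 320 \left(\left(- \frac{1}{13}\right) \left(-37\right)\right) = \left(-320\right) \frac{37}{13} = - \frac{11840}{13}$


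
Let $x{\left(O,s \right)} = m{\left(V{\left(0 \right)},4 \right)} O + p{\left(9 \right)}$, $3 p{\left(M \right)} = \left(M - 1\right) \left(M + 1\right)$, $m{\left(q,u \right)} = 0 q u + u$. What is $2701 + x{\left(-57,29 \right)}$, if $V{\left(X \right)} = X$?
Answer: $\frac{7499}{3} \approx 2499.7$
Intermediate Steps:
$m{\left(q,u \right)} = u$ ($m{\left(q,u \right)} = 0 u + u = 0 + u = u$)
$p{\left(M \right)} = \frac{\left(1 + M\right) \left(-1 + M\right)}{3}$ ($p{\left(M \right)} = \frac{\left(M - 1\right) \left(M + 1\right)}{3} = \frac{\left(-1 + M\right) \left(1 + M\right)}{3} = \frac{\left(1 + M\right) \left(-1 + M\right)}{3}$)
$x{\left(O,s \right)} = \frac{80}{3} + 4 O$ ($x{\left(O,s \right)} = 4 O - \left(\frac{1}{3} - \frac{9^{2}}{3}\right) = 4 O + \left(- \frac{1}{3} + \frac{1}{3} \cdot 81\right) = 4 O + \left(- \frac{1}{3} + 27\right) = 4 O + \frac{80}{3} = \frac{80}{3} + 4 O$)
$2701 + x{\left(-57,29 \right)} = 2701 + \left(\frac{80}{3} + 4 \left(-57\right)\right) = 2701 + \left(\frac{80}{3} - 228\right) = 2701 - \frac{604}{3} = \frac{7499}{3}$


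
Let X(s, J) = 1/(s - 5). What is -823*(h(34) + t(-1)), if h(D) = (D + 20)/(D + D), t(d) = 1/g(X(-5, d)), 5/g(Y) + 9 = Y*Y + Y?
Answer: 7162569/8500 ≈ 842.66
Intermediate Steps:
X(s, J) = 1/(-5 + s)
g(Y) = 5/(-9 + Y + Y²) (g(Y) = 5/(-9 + (Y*Y + Y)) = 5/(-9 + (Y² + Y)) = 5/(-9 + (Y + Y²)) = 5/(-9 + Y + Y²))
t(d) = -909/500 (t(d) = 1/(5/(-9 + 1/(-5 - 5) + (1/(-5 - 5))²)) = 1/(5/(-9 + 1/(-10) + (1/(-10))²)) = 1/(5/(-9 - ⅒ + (-⅒)²)) = 1/(5/(-9 - ⅒ + 1/100)) = 1/(5/(-909/100)) = 1/(5*(-100/909)) = 1/(-500/909) = -909/500)
h(D) = (20 + D)/(2*D) (h(D) = (20 + D)/((2*D)) = (20 + D)*(1/(2*D)) = (20 + D)/(2*D))
-823*(h(34) + t(-1)) = -823*((½)*(20 + 34)/34 - 909/500) = -823*((½)*(1/34)*54 - 909/500) = -823*(27/34 - 909/500) = -823*(-8703/8500) = 7162569/8500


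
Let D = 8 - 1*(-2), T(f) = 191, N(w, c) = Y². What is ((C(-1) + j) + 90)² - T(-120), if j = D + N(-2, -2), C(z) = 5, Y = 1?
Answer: 11045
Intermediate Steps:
N(w, c) = 1 (N(w, c) = 1² = 1)
D = 10 (D = 8 + 2 = 10)
j = 11 (j = 10 + 1 = 11)
((C(-1) + j) + 90)² - T(-120) = ((5 + 11) + 90)² - 1*191 = (16 + 90)² - 191 = 106² - 191 = 11236 - 191 = 11045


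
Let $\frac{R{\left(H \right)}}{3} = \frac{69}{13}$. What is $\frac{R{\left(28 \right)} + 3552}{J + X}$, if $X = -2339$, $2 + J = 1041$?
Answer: $- \frac{46383}{16900} \approx -2.7446$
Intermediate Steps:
$J = 1039$ ($J = -2 + 1041 = 1039$)
$R{\left(H \right)} = \frac{207}{13}$ ($R{\left(H \right)} = 3 \cdot \frac{69}{13} = \frac{207}{13}$)
$\frac{R{\left(28 \right)} + 3552}{J + X} = \frac{\frac{207}{13} + 3552}{1039 - 2339} = \frac{46383}{13 \left(-1300\right)} = \frac{46383}{13} \left(- \frac{1}{1300}\right) = - \frac{46383}{16900}$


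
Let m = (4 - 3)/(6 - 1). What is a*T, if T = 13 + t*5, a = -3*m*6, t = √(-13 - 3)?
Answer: -234/5 - 72*I ≈ -46.8 - 72.0*I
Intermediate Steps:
m = ⅕ (m = 1/5 = 1*(⅕) = ⅕ ≈ 0.20000)
t = 4*I (t = √(-16) = 4*I ≈ 4.0*I)
a = -18/5 (a = -3*⅕*6 = -⅗*6 = -18/5 ≈ -3.6000)
T = 13 + 20*I (T = 13 + (4*I)*5 = 13 + 20*I ≈ 13.0 + 20.0*I)
a*T = -18*(13 + 20*I)/5 = -234/5 - 72*I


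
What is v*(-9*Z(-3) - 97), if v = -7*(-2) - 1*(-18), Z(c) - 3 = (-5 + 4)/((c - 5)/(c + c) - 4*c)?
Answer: -19732/5 ≈ -3946.4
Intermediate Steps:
Z(c) = 3 - 1/(-4*c + (-5 + c)/(2*c)) (Z(c) = 3 + (-5 + 4)/((c - 5)/(c + c) - 4*c) = 3 - 1/((-5 + c)/((2*c)) - 4*c) = 3 - 1/((-5 + c)*(1/(2*c)) - 4*c) = 3 - 1/((-5 + c)/(2*c) - 4*c) = 3 - 1/(-4*c + (-5 + c)/(2*c)))
v = 32 (v = 14 + 18 = 32)
v*(-9*Z(-3) - 97) = 32*(-9*(15 - 1*(-3) + 24*(-3)²)/(5 - 1*(-3) + 8*(-3)²) - 97) = 32*(-9*(15 + 3 + 24*9)/(5 + 3 + 8*9) - 97) = 32*(-9*(15 + 3 + 216)/(5 + 3 + 72) - 97) = 32*(-9*234/80 - 97) = 32*(-9*117/40 - 97) = 32*(-1053/40 - 97) = 32*(-4933/40) = -19732/5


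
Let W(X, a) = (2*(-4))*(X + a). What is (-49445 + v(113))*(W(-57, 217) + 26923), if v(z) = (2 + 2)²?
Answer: -1267507847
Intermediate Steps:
v(z) = 16 (v(z) = 4² = 16)
W(X, a) = -8*X - 8*a (W(X, a) = -8*(X + a) = -8*X - 8*a)
(-49445 + v(113))*(W(-57, 217) + 26923) = (-49445 + 16)*((-8*(-57) - 8*217) + 26923) = -49429*((456 - 1736) + 26923) = -49429*(-1280 + 26923) = -49429*25643 = -1267507847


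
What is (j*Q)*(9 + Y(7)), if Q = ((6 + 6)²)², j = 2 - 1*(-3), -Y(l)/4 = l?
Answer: -1969920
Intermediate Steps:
Y(l) = -4*l
j = 5 (j = 2 + 3 = 5)
Q = 20736 (Q = (12²)² = 144² = 20736)
(j*Q)*(9 + Y(7)) = (5*20736)*(9 - 4*7) = 103680*(9 - 28) = 103680*(-19) = -1969920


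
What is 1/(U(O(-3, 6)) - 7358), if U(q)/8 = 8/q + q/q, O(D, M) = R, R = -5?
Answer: -5/36814 ≈ -0.00013582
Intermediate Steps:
O(D, M) = -5
U(q) = 8 + 64/q (U(q) = 8*(8/q + q/q) = 8*(8/q + 1) = 8*(1 + 8/q) = 8 + 64/q)
1/(U(O(-3, 6)) - 7358) = 1/((8 + 64/(-5)) - 7358) = 1/((8 + 64*(-1/5)) - 7358) = 1/((8 - 64/5) - 7358) = 1/(-24/5 - 7358) = 1/(-36814/5) = -5/36814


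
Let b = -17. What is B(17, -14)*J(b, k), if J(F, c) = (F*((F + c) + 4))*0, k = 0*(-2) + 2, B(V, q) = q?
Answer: 0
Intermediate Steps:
k = 2 (k = 0 + 2 = 2)
J(F, c) = 0 (J(F, c) = (F*(4 + F + c))*0 = 0)
B(17, -14)*J(b, k) = -14*0 = 0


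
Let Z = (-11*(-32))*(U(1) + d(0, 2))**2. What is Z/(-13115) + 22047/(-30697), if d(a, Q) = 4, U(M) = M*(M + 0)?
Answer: -111856001/80518231 ≈ -1.3892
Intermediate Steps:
U(M) = M**2 (U(M) = M*M = M**2)
Z = 8800 (Z = (-11*(-32))*(1**2 + 4)**2 = 352*(1 + 4)**2 = 352*5**2 = 352*25 = 8800)
Z/(-13115) + 22047/(-30697) = 8800/(-13115) + 22047/(-30697) = 8800*(-1/13115) + 22047*(-1/30697) = -1760/2623 - 22047/30697 = -111856001/80518231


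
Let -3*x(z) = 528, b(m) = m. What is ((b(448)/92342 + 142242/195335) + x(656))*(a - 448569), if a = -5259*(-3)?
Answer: 684114206954192496/9018812285 ≈ 7.5854e+7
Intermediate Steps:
x(z) = -176 (x(z) = -1/3*528 = -176)
a = 15777
((b(448)/92342 + 142242/195335) + x(656))*(a - 448569) = ((448/92342 + 142242/195335) - 176)*(15777 - 448569) = ((448*(1/92342) + 142242*(1/195335)) - 176)*(-432792) = ((224/46171 + 142242/195335) - 176)*(-432792) = (6611210422/9018812285 - 176)*(-432792) = -1580699751738/9018812285*(-432792) = 684114206954192496/9018812285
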